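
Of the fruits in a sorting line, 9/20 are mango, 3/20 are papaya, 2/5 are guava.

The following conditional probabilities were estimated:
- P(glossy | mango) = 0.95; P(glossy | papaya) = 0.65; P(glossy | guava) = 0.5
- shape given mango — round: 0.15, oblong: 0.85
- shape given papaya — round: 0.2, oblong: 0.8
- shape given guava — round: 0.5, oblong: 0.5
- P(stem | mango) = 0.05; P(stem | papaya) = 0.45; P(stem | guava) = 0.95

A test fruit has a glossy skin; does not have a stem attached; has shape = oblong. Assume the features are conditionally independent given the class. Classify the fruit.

mango

mango: 0.45 × 0.95 × 0.85 × (1−0.05) = 0.34520625
papaya: 0.15 × 0.65 × 0.8 × (1−0.45) = 0.0429
guava: 0.4 × 0.5 × 0.5 × (1−0.95) = 0.005
Highest score → mango.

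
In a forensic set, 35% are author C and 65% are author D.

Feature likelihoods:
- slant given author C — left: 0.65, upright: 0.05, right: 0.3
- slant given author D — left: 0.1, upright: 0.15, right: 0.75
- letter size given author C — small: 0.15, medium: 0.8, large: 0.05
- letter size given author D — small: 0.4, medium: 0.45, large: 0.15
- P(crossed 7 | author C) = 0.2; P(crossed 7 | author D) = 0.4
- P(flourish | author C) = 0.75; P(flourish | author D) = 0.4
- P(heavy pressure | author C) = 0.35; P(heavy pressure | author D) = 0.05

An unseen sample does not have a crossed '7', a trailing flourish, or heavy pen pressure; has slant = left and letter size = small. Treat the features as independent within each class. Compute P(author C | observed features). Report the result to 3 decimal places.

0.333

author C: 0.35 × 0.65 × 0.15 × (1−0.2) × (1−0.75) × (1−0.35) = 0.00443625
author D: 0.65 × 0.1 × 0.4 × (1−0.4) × (1−0.4) × (1−0.05) = 0.008892
P(author C | x) = 0.00443625 / 0.01332825 ≈ 0.333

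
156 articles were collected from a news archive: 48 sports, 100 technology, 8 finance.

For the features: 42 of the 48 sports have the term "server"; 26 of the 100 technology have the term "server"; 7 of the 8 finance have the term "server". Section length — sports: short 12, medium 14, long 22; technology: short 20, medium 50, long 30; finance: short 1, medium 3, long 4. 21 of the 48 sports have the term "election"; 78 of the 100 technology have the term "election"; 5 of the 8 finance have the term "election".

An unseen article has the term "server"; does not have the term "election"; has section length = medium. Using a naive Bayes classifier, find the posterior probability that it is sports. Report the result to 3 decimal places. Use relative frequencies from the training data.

sports: (48/156) × (42/48) × (14/48) × (27/48) ≈ 0.0441707
technology: (100/156) × (26/100) × (50/100) × (22/100) ≈ 0.0183333
finance: (8/156) × (7/8) × (3/8) × (3/8) ≈ 0.0063101
P(sports | x) = 0.0441707 / 0.0688141 ≈ 0.642

0.642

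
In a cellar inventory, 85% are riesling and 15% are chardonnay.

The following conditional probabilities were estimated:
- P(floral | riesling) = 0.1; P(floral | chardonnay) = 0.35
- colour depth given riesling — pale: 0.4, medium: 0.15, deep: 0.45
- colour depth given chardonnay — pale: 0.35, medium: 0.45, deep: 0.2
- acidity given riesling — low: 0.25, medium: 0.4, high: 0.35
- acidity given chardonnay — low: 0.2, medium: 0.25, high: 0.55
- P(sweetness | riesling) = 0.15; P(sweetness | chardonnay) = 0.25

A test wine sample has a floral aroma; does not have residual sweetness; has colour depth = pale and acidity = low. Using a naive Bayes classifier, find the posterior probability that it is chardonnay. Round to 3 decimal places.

0.276

riesling: 0.85 × 0.1 × 0.4 × 0.25 × (1−0.15) = 0.007225
chardonnay: 0.15 × 0.35 × 0.35 × 0.2 × (1−0.25) = 0.00275625
P(chardonnay | x) = 0.00275625 / 0.00998125 ≈ 0.276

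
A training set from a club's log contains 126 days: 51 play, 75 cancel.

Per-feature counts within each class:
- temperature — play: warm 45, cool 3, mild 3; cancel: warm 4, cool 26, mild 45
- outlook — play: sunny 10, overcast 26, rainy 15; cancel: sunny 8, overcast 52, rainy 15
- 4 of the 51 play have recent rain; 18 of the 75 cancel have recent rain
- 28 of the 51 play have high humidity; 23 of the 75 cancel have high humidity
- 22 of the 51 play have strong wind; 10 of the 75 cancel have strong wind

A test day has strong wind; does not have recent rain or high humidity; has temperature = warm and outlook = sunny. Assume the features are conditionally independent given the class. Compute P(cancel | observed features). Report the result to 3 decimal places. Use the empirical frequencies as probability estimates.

0.019

play: (51/126) × (45/51) × (10/51) × (47/51) × (23/51) × (22/51) ≈ 0.0125548
cancel: (75/126) × (4/75) × (8/75) × (57/75) × (52/75) × (10/75) ≈ 0.00023791
P(cancel | x) = 0.00023791 / 0.01279271 ≈ 0.019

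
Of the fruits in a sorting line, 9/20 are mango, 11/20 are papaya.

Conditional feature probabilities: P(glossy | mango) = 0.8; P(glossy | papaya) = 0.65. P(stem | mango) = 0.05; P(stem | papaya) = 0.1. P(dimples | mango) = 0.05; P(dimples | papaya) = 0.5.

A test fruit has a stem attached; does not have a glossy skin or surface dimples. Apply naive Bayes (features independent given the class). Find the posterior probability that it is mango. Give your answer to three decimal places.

0.308

mango: 0.45 × (1−0.8) × 0.05 × (1−0.05) = 0.004275
papaya: 0.55 × (1−0.65) × 0.1 × (1−0.5) = 0.009625
P(mango | x) = 0.004275 / 0.0139 ≈ 0.308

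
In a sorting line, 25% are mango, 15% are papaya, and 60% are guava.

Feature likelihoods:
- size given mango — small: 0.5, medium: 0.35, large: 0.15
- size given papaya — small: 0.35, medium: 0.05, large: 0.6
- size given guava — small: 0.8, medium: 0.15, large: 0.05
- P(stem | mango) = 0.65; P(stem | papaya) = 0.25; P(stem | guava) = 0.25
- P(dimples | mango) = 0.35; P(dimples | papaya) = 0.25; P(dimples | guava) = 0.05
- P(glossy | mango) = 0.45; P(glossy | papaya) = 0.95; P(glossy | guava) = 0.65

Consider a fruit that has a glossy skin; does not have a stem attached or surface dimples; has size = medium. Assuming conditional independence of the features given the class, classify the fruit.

mango: 0.25 × 0.35 × (1−0.65) × (1−0.35) × 0.45 = 0.0089578125
papaya: 0.15 × 0.05 × (1−0.25) × (1−0.25) × 0.95 = 0.0040078125
guava: 0.6 × 0.15 × (1−0.25) × (1−0.05) × 0.65 = 0.04168125
Highest score → guava.

guava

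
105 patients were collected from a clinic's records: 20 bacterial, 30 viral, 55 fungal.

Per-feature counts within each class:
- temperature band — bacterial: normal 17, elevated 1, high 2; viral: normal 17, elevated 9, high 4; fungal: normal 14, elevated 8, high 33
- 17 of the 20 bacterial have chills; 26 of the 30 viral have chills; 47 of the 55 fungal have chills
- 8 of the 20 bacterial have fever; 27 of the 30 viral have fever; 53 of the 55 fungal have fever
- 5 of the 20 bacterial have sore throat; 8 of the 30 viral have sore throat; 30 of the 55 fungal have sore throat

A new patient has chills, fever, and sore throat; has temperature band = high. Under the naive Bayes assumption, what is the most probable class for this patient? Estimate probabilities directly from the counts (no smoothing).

bacterial: (20/105) × (2/20) × (17/20) × (8/20) × (5/20) ≈ 0.00161905
viral: (30/105) × (4/30) × (26/30) × (27/30) × (8/30) ≈ 0.00792381
fungal: (55/105) × (33/55) × (47/55) × (53/55) × (30/55) ≈ 0.141166
Highest score → fungal.

fungal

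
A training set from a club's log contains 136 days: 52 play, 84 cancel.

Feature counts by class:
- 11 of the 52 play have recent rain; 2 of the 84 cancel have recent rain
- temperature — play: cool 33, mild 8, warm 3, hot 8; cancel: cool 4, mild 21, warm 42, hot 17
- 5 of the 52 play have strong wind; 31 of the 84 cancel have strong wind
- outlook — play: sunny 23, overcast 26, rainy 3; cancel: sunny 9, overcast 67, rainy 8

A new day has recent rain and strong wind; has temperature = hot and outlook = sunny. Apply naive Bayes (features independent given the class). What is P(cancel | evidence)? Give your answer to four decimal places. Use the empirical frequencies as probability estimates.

0.1819

play: (52/136) × (11/52) × (8/52) × (5/52) × (23/52) ≈ 0.000529214
cancel: (84/136) × (2/84) × (17/84) × (31/84) × (9/84) ≈ 0.000117681
P(cancel | x) = 0.000117681 / 0.000646895 ≈ 0.1819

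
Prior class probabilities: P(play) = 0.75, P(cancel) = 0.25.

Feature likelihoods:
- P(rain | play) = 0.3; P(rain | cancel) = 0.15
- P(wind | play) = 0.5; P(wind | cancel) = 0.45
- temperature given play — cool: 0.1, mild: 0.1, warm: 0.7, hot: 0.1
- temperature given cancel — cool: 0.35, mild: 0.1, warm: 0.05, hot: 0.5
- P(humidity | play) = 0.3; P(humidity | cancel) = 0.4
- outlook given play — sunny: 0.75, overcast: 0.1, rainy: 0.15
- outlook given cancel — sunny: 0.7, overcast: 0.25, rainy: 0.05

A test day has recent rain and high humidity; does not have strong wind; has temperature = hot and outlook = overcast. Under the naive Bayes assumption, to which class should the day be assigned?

play: 0.75 × 0.3 × (1−0.5) × 0.1 × 0.3 × 0.1 = 0.0003375
cancel: 0.25 × 0.15 × (1−0.45) × 0.5 × 0.4 × 0.25 = 0.00103125
Highest score → cancel.

cancel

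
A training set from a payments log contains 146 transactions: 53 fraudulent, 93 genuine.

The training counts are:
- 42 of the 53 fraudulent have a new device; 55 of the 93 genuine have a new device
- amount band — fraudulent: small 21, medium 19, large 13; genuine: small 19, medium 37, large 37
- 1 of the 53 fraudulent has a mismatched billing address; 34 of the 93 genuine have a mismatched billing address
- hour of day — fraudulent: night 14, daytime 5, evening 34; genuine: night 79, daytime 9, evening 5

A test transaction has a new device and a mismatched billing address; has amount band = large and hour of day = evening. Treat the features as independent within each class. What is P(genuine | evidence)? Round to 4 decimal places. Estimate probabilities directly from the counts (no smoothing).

0.7752

fraudulent: (53/146) × (42/53) × (13/53) × (1/53) × (34/53) ≈ 0.000854065
genuine: (93/146) × (55/93) × (37/93) × (34/93) × (5/93) ≈ 0.00294586
P(genuine | x) = 0.00294586 / 0.003799925 ≈ 0.7752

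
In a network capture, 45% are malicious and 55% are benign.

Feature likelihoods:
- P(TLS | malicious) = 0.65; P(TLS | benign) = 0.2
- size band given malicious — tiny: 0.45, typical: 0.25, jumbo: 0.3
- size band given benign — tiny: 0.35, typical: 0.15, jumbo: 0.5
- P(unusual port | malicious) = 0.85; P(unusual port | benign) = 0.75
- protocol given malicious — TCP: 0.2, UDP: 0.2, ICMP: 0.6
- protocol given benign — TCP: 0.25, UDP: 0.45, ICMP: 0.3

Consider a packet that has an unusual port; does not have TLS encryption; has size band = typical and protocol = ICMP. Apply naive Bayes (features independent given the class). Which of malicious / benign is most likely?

malicious: 0.45 × (1−0.65) × 0.25 × 0.85 × 0.6 = 0.02008125
benign: 0.55 × (1−0.2) × 0.15 × 0.75 × 0.3 = 0.01485
Highest score → malicious.

malicious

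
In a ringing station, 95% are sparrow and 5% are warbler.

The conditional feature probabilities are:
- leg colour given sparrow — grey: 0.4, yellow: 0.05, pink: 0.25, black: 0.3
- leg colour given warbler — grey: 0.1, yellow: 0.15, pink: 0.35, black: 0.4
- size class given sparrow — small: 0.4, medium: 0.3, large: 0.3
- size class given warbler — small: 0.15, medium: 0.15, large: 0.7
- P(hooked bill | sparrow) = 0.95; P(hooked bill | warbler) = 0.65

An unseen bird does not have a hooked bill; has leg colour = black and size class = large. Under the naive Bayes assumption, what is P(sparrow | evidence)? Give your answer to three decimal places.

sparrow: 0.95 × 0.3 × 0.3 × (1−0.95) = 0.004275
warbler: 0.05 × 0.4 × 0.7 × (1−0.65) = 0.0049
P(sparrow | x) = 0.004275 / 0.009175 ≈ 0.466

0.466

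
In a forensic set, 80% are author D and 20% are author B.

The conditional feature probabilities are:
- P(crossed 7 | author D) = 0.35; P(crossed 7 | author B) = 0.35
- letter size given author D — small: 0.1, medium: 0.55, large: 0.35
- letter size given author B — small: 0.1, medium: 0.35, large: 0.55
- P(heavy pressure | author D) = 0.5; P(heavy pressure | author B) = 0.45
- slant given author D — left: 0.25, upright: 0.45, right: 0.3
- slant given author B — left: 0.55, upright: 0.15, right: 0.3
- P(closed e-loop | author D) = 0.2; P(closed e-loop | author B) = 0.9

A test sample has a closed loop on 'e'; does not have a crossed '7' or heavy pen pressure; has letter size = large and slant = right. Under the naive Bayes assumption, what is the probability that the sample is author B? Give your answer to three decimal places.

0.660

author D: 0.8 × (1−0.35) × 0.35 × (1−0.5) × 0.3 × 0.2 = 0.00546
author B: 0.2 × (1−0.35) × 0.55 × (1−0.45) × 0.3 × 0.9 = 0.01061775
P(author B | x) = 0.01061775 / 0.01607775 ≈ 0.660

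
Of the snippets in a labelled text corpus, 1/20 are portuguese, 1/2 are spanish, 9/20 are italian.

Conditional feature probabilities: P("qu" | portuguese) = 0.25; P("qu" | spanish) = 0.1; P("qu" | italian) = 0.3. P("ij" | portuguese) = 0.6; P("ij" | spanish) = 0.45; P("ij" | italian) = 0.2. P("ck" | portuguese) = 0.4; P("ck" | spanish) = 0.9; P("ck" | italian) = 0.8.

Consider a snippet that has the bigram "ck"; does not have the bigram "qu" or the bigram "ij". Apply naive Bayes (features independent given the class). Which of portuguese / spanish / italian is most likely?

spanish

portuguese: 0.05 × (1−0.25) × (1−0.6) × 0.4 = 0.006
spanish: 0.5 × (1−0.1) × (1−0.45) × 0.9 = 0.22275
italian: 0.45 × (1−0.3) × (1−0.2) × 0.8 = 0.2016
Highest score → spanish.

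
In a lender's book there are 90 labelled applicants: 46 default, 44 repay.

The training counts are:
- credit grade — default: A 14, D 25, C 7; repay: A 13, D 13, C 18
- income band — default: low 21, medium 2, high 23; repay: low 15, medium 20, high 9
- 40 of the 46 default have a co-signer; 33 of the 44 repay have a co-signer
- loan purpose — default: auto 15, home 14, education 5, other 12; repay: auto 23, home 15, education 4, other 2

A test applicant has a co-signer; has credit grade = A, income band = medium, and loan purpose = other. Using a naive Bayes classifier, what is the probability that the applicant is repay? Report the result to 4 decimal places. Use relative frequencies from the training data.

0.5933

default: (46/90) × (14/46) × (2/46) × (40/46) × (12/46) ≈ 0.0015342
repay: (44/90) × (13/44) × (20/44) × (33/44) × (2/44) ≈ 0.00223829
P(repay | x) = 0.00223829 / 0.00377249 ≈ 0.5933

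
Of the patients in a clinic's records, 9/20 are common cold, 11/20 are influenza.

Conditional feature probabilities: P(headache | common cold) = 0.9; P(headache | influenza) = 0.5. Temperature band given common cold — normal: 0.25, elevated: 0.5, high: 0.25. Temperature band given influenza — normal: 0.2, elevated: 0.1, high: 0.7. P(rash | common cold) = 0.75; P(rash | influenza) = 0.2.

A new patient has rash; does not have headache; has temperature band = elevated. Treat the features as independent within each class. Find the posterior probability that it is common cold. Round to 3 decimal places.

common cold: 0.45 × (1−0.9) × 0.5 × 0.75 = 0.016875
influenza: 0.55 × (1−0.5) × 0.1 × 0.2 = 0.0055
P(common cold | x) = 0.016875 / 0.022375 ≈ 0.754

0.754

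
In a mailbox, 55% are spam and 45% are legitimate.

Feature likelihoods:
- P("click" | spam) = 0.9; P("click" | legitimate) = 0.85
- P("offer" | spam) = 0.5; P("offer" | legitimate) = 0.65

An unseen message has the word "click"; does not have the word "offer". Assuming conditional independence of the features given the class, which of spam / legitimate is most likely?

spam

spam: 0.55 × 0.9 × (1−0.5) = 0.2475
legitimate: 0.45 × 0.85 × (1−0.65) = 0.133875
Highest score → spam.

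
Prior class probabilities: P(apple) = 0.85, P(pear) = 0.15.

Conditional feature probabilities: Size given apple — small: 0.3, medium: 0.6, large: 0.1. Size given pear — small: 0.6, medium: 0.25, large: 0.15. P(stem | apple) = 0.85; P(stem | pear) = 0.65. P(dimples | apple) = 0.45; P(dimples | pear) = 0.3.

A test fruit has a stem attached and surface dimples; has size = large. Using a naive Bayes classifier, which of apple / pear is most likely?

apple

apple: 0.85 × 0.1 × 0.85 × 0.45 = 0.0325125
pear: 0.15 × 0.15 × 0.65 × 0.3 = 0.0043875
Highest score → apple.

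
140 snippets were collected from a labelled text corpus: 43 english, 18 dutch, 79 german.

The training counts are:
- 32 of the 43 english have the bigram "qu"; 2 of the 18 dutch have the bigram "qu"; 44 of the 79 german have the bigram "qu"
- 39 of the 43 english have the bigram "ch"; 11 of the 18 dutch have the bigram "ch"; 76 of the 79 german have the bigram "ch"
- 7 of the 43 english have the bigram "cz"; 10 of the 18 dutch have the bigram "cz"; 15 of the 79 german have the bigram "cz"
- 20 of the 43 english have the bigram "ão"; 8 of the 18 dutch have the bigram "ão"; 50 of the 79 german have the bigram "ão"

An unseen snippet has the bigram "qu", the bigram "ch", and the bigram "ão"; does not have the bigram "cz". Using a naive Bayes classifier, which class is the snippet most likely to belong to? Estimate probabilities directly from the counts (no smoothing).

english: (43/140) × (32/43) × (39/43) × (36/43) × (20/43) ≈ 0.080726
dutch: (18/140) × (2/18) × (11/18) × (8/18) × (8/18) ≈ 0.00172448
german: (79/140) × (44/79) × (76/79) × (64/79) × (50/79) ≈ 0.155027
Highest score → german.

german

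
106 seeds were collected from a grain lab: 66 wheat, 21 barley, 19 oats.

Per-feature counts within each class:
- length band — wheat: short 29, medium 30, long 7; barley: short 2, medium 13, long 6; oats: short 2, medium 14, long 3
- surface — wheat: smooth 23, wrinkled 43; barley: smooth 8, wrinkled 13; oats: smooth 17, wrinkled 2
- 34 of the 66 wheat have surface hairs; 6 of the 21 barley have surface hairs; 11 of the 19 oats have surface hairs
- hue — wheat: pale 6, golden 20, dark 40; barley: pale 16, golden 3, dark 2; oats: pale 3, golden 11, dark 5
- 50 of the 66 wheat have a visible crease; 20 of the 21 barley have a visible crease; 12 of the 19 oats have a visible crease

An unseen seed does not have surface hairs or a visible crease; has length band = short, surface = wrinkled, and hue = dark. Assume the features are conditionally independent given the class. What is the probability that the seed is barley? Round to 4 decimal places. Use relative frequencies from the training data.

0.0030

wheat: (66/106) × (29/66) × (43/66) × (32/66) × (40/66) × (16/66) ≈ 0.0126974
barley: (21/106) × (2/21) × (13/21) × (15/21) × (2/21) × (1/21) ≈ 0.0000378366
oats: (19/106) × (2/19) × (2/19) × (8/19) × (5/19) × (7/19) ≈ 0.000081077
P(barley | x) = 0.0000378366 / 0.0128163136 ≈ 0.0030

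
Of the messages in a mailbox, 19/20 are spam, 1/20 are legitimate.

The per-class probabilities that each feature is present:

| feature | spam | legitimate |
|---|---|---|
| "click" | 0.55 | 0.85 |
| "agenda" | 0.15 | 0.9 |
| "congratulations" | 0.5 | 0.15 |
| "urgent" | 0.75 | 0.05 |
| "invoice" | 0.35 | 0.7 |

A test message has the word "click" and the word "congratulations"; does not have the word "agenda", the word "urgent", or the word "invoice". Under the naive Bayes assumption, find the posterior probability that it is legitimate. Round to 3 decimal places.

0.005

spam: 0.95 × 0.55 × (1−0.15) × 0.5 × (1−0.75) × (1−0.35) = 0.03608515625
legitimate: 0.05 × 0.85 × (1−0.9) × 0.15 × (1−0.05) × (1−0.7) = 0.0001816875
P(legitimate | x) = 0.0001816875 / 0.03626684375 ≈ 0.005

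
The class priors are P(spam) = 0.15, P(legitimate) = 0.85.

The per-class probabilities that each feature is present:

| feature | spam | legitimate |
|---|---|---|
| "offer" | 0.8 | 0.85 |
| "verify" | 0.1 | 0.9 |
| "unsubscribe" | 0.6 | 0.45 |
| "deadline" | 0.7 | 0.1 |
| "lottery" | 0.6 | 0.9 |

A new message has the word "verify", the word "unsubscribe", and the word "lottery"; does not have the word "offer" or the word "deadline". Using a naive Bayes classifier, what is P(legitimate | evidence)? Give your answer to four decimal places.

spam: 0.15 × (1−0.8) × 0.1 × 0.6 × (1−0.7) × 0.6 = 0.000324
legitimate: 0.85 × (1−0.85) × 0.9 × 0.45 × (1−0.1) × 0.9 = 0.041826375
P(legitimate | x) = 0.041826375 / 0.042150375 ≈ 0.9923

0.9923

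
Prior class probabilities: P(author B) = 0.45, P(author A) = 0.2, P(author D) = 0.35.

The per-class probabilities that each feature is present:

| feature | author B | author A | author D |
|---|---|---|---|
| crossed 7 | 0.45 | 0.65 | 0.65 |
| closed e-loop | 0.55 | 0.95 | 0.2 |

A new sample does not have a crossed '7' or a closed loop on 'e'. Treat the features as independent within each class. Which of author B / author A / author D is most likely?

author B

author B: 0.45 × (1−0.45) × (1−0.55) = 0.111375
author A: 0.2 × (1−0.65) × (1−0.95) = 0.0035
author D: 0.35 × (1−0.65) × (1−0.2) = 0.098
Highest score → author B.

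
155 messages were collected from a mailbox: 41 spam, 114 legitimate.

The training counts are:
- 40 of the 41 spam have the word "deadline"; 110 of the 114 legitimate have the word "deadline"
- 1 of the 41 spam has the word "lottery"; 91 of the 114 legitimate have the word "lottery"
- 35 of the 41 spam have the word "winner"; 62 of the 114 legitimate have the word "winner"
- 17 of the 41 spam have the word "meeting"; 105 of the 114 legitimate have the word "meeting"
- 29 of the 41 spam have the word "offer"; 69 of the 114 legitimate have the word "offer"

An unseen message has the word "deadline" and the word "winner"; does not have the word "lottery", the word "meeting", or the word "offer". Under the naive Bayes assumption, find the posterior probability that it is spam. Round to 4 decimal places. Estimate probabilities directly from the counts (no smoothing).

0.9382

spam: (41/155) × (40/41) × (40/41) × (35/41) × (24/41) × (12/41) ≈ 0.0368225
legitimate: (114/155) × (110/114) × (23/114) × (62/114) × (9/114) × (45/114) ≈ 0.0024267
P(spam | x) = 0.0368225 / 0.0392492 ≈ 0.9382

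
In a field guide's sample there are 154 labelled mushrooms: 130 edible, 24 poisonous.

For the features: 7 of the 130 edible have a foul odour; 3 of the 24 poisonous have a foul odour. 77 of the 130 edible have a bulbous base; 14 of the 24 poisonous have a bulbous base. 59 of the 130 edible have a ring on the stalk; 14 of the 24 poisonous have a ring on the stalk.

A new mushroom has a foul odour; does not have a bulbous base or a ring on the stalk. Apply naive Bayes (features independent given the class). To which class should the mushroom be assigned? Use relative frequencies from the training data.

edible: (130/154) × (7/130) × (53/130) × (71/130) ≈ 0.010121
poisonous: (24/154) × (3/24) × (10/24) × (10/24) ≈ 0.00338203
Highest score → edible.

edible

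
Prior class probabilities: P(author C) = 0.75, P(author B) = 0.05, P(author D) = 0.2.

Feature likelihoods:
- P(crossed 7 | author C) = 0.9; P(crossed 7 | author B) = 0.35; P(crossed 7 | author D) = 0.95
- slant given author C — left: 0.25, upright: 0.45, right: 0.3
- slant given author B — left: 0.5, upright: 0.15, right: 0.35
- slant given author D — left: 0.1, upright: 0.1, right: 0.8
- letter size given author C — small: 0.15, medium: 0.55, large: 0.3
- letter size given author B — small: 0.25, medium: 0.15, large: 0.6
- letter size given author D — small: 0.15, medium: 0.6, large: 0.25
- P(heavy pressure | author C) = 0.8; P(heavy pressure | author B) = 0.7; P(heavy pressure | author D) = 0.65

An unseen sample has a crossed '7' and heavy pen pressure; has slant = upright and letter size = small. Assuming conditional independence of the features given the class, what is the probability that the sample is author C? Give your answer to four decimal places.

0.9404

author C: 0.75 × 0.9 × 0.45 × 0.15 × 0.8 = 0.03645
author B: 0.05 × 0.35 × 0.15 × 0.25 × 0.7 = 0.000459375
author D: 0.2 × 0.95 × 0.1 × 0.15 × 0.65 = 0.0018525
P(author C | x) = 0.03645 / 0.038761875 ≈ 0.9404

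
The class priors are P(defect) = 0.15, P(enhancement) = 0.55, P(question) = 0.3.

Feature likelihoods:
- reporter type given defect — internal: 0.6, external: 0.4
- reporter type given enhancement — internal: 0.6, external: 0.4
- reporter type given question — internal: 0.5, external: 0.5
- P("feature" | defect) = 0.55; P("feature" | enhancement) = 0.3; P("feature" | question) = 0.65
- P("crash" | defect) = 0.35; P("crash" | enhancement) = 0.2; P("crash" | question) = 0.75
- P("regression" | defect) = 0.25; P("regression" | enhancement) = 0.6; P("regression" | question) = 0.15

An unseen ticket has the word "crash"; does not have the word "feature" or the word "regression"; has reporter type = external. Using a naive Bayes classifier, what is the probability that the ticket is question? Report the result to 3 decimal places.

defect: 0.15 × 0.4 × (1−0.55) × 0.35 × (1−0.25) = 0.0070875
enhancement: 0.55 × 0.4 × (1−0.3) × 0.2 × (1−0.6) = 0.01232
question: 0.3 × 0.5 × (1−0.65) × 0.75 × (1−0.15) = 0.03346875
P(question | x) = 0.03346875 / 0.05287625 ≈ 0.633

0.633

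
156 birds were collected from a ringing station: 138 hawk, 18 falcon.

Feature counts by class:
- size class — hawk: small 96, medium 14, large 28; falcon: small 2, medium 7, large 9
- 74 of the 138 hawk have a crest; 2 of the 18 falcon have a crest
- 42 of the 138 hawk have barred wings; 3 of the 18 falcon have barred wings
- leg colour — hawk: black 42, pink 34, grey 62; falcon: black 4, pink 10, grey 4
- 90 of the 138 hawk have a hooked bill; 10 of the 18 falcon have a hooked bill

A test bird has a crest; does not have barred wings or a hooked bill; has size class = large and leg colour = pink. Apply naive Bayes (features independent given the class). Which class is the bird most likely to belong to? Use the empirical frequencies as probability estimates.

hawk: (138/156) × (28/138) × (74/138) × (96/138) × (34/138) × (48/138) ≈ 0.00573773
falcon: (18/156) × (9/18) × (2/18) × (15/18) × (10/18) × (8/18) ≈ 0.00131898
Highest score → hawk.

hawk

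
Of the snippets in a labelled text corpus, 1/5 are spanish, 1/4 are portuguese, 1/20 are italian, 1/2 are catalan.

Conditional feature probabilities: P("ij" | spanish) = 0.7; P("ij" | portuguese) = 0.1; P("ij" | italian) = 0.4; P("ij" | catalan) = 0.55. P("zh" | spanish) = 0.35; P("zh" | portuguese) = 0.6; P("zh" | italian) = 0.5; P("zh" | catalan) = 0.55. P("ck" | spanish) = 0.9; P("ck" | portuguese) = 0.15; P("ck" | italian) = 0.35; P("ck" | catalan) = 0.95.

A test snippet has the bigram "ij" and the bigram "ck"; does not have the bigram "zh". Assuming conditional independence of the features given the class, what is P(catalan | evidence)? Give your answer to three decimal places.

spanish: 0.2 × 0.7 × (1−0.35) × 0.9 = 0.0819
portuguese: 0.25 × 0.1 × (1−0.6) × 0.15 = 0.0015
italian: 0.05 × 0.4 × (1−0.5) × 0.35 = 0.0035
catalan: 0.5 × 0.55 × (1−0.55) × 0.95 = 0.1175625
P(catalan | x) = 0.1175625 / 0.2044625 ≈ 0.575

0.575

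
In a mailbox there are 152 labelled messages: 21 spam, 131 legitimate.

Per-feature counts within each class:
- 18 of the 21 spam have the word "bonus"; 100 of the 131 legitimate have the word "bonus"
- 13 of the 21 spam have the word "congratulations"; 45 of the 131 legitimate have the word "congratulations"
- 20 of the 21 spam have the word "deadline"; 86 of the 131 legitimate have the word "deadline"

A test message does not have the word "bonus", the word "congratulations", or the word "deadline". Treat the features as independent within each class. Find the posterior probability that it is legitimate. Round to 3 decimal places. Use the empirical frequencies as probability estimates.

spam: (21/152) × (3/21) × (8/21) × (1/21) ≈ 0.000358038
legitimate: (131/152) × (31/131) × (86/131) × (45/131) ≈ 0.0459924
P(legitimate | x) = 0.0459924 / 0.046350438 ≈ 0.992

0.992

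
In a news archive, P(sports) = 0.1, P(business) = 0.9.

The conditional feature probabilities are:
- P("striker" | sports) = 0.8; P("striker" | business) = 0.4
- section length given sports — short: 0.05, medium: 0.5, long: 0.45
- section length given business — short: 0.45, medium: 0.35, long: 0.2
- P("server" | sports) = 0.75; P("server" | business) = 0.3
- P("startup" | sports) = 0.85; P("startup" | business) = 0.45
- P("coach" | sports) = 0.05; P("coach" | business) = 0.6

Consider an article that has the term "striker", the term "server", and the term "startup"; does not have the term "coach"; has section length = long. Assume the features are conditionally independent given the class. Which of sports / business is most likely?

sports

sports: 0.1 × 0.8 × 0.45 × 0.75 × 0.85 × (1−0.05) = 0.0218025
business: 0.9 × 0.4 × 0.2 × 0.3 × 0.45 × (1−0.6) = 0.003888
Highest score → sports.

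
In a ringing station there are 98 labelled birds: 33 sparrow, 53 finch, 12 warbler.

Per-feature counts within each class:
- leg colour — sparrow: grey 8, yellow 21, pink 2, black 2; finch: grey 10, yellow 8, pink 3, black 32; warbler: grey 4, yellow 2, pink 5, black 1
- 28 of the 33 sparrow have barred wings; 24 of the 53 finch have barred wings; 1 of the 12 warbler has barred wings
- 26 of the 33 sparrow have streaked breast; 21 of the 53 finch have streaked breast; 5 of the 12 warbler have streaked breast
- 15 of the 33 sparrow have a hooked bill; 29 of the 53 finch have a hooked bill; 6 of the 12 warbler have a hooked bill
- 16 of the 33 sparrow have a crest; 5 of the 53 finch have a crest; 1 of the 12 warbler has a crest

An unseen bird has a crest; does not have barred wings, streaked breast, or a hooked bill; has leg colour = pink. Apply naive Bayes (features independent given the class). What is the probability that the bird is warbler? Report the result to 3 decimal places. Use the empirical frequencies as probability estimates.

0.652

sparrow: (33/98) × (2/33) × (5/33) × (7/33) × (18/33) × (16/33) ≈ 0.000173464
finch: (53/98) × (3/53) × (29/53) × (32/53) × (24/53) × (5/53) ≈ 0.000432037
warbler: (12/98) × (5/12) × (11/12) × (7/12) × (6/12) × (1/12) ≈ 0.00113674
P(warbler | x) = 0.00113674 / 0.001742241 ≈ 0.652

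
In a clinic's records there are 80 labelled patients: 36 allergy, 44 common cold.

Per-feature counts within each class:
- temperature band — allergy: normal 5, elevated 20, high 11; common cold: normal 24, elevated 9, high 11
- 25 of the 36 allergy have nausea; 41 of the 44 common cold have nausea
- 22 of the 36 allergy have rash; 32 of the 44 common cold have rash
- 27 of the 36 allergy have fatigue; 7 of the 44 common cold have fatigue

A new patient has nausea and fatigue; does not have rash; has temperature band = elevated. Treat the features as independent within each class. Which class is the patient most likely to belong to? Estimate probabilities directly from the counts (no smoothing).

allergy

allergy: (36/80) × (20/36) × (25/36) × (14/36) × (27/36) ≈ 0.0506366
common cold: (44/80) × (9/44) × (41/44) × (12/44) × (7/44) ≈ 0.00454839
Highest score → allergy.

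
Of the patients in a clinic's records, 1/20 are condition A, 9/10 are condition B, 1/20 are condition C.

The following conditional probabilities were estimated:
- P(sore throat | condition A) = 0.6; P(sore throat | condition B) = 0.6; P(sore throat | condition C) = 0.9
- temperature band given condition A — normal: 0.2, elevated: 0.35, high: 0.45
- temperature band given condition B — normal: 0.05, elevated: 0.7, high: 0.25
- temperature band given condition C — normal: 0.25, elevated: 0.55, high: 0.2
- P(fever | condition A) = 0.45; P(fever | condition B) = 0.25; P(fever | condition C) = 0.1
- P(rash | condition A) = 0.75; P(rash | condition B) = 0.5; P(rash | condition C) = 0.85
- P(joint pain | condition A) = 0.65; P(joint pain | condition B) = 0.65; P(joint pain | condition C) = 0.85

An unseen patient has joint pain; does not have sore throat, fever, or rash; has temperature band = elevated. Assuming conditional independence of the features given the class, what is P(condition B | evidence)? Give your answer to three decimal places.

condition A: 0.05 × (1−0.6) × 0.35 × (1−0.45) × (1−0.75) × 0.65 = 0.000625625
condition B: 0.9 × (1−0.6) × 0.7 × (1−0.25) × (1−0.5) × 0.65 = 0.061425
condition C: 0.05 × (1−0.9) × 0.55 × (1−0.1) × (1−0.85) × 0.85 = 0.0003155625
P(condition B | x) = 0.061425 / 0.0623661875 ≈ 0.985

0.985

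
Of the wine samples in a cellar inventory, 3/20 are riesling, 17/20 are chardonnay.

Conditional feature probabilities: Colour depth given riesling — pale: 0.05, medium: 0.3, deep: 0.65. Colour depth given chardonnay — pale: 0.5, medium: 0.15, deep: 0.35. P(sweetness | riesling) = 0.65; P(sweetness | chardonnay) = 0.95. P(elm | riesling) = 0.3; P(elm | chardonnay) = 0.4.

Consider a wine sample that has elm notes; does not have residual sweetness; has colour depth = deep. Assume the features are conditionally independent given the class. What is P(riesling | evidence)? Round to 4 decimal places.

0.6324

riesling: 0.15 × 0.65 × (1−0.65) × 0.3 = 0.0102375
chardonnay: 0.85 × 0.35 × (1−0.95) × 0.4 = 0.00595
P(riesling | x) = 0.0102375 / 0.0161875 ≈ 0.6324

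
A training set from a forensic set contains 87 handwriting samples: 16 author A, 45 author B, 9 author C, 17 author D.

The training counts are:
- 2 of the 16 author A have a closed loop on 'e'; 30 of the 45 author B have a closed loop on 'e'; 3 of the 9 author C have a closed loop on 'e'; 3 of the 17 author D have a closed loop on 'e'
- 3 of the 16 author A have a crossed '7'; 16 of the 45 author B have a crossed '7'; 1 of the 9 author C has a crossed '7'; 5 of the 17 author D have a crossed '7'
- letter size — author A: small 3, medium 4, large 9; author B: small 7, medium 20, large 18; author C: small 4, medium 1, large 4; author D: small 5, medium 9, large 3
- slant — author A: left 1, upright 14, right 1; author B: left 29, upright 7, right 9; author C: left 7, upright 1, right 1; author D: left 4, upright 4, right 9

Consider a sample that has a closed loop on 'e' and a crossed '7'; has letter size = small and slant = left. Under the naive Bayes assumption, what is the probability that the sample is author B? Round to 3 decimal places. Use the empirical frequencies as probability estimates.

0.855

author A: (16/87) × (2/16) × (3/16) × (3/16) × (1/16) ≈ 0.0000505119
author B: (45/87) × (30/45) × (16/45) × (7/45) × (29/45) ≈ 0.0122908
author C: (9/87) × (3/9) × (1/9) × (4/9) × (7/9) ≈ 0.00132444
author D: (17/87) × (3/17) × (5/17) × (5/17) × (4/17) ≈ 0.000701868
P(author B | x) = 0.0122908 / 0.0143676199 ≈ 0.855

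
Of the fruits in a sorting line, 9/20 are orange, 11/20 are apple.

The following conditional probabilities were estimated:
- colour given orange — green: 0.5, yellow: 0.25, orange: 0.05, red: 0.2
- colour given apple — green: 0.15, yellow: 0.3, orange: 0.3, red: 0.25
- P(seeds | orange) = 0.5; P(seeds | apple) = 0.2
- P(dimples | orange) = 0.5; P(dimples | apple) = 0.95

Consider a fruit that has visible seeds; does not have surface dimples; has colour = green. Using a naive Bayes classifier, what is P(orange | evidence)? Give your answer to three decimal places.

0.986

orange: 0.45 × 0.5 × 0.5 × (1−0.5) = 0.05625
apple: 0.55 × 0.15 × 0.2 × (1−0.95) = 0.000825
P(orange | x) = 0.05625 / 0.057075 ≈ 0.986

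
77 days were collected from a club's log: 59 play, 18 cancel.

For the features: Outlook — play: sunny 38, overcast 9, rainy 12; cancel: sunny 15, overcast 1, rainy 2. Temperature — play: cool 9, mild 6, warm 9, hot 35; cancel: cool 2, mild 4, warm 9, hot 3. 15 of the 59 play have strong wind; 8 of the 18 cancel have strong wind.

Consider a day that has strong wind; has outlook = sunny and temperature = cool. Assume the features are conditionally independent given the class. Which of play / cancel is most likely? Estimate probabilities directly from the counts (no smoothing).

play

play: (59/77) × (38/59) × (9/59) × (15/59) ≈ 0.0191391
cancel: (18/77) × (15/18) × (2/18) × (8/18) ≈ 0.00962001
Highest score → play.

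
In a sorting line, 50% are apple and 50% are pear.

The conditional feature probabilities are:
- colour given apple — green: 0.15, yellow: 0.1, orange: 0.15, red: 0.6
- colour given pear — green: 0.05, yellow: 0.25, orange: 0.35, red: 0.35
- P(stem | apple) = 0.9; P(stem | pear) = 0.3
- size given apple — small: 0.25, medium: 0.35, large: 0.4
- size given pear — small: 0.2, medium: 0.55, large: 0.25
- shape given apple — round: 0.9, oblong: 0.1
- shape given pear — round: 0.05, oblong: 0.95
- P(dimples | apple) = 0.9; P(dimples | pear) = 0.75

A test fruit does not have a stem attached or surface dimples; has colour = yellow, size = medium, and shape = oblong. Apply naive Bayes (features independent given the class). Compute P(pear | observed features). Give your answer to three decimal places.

0.998

apple: 0.5 × 0.1 × (1−0.9) × 0.35 × 0.1 × (1−0.9) = 0.0000175
pear: 0.5 × 0.25 × (1−0.3) × 0.55 × 0.95 × (1−0.75) = 0.0114296875
P(pear | x) = 0.0114296875 / 0.0114471875 ≈ 0.998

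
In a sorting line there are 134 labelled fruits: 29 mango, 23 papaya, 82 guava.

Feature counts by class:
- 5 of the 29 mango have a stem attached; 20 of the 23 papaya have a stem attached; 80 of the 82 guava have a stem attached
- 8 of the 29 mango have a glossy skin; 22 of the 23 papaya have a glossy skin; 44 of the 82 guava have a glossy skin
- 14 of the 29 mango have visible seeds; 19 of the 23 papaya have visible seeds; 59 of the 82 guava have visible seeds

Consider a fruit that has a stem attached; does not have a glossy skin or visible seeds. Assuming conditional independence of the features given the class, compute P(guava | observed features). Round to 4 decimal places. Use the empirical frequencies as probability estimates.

0.8371

mango: (29/134) × (5/29) × (21/29) × (15/29) ≈ 0.0139759
papaya: (23/134) × (20/23) × (1/23) × (4/23) ≈ 0.00112857
guava: (82/134) × (80/82) × (38/82) × (23/82) ≈ 0.0776013
P(guava | x) = 0.0776013 / 0.09270577 ≈ 0.8371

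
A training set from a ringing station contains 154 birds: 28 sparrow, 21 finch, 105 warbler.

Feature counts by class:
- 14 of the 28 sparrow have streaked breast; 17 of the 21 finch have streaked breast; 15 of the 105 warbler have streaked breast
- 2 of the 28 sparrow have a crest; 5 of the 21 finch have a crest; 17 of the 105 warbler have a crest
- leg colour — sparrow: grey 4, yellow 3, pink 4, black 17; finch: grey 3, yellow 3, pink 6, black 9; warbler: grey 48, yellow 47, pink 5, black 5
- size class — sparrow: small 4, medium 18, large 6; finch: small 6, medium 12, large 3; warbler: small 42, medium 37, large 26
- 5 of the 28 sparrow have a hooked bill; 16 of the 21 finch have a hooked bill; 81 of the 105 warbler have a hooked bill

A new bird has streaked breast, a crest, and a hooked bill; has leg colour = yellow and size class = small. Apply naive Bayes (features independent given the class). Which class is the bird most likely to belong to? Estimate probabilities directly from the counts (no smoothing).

warbler

sparrow: (28/154) × (14/28) × (2/28) × (3/28) × (4/28) × (5/28) ≈ 0.0000177483
finch: (21/154) × (17/21) × (5/21) × (3/21) × (6/21) × (16/21) ≈ 0.00081736
warbler: (105/154) × (15/105) × (17/105) × (47/105) × (42/105) × (81/105) ≈ 0.00217818
Highest score → warbler.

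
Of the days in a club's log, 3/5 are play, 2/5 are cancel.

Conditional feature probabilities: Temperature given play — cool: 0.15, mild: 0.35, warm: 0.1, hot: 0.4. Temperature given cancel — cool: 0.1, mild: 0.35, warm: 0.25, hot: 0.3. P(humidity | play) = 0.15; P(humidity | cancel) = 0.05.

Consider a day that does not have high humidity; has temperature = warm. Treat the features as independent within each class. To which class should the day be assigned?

cancel

play: 0.6 × 0.1 × (1−0.15) = 0.051
cancel: 0.4 × 0.25 × (1−0.05) = 0.095
Highest score → cancel.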